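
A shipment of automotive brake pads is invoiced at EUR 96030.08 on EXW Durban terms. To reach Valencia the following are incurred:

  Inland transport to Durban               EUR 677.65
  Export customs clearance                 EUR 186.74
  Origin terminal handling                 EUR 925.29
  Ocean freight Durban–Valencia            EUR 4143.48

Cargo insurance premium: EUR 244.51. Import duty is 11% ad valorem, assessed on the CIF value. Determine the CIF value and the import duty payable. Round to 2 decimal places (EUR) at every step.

CIF value: EUR 102207.75; import duty: EUR 11242.85

CIF = EXW price + pre-shipment costs + freight + insurance
CIF = 96030.08 + 677.65 + 186.74 + 925.29 + 4143.48 + 244.51 = 102207.75
Import duty = 102207.75 × 11% = 11242.85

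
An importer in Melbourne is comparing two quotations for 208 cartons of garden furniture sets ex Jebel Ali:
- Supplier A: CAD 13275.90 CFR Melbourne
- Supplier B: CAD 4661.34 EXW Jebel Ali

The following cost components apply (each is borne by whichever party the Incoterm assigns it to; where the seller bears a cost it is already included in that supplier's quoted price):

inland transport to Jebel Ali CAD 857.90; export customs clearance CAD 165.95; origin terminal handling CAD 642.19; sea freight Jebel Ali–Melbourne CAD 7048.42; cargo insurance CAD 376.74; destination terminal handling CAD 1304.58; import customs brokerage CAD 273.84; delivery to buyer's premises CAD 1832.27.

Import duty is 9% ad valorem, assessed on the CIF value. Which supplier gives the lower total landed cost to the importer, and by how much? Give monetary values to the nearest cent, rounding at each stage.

Supplier A (CFR):
CIF value = CFR price + insurance = 13275.90 + 376.74 = 13652.64
Import duty = 13652.64 × 9% = 1228.74
Buyer bears (A): 376.74 + 1304.58 + 273.84 + 1832.27 = 3787.43
Landed cost (A) = invoice 13275.90 + 3787.43 + duty 1228.74 = 18292.07
Supplier B (EXW):
CIF value = EXW price + inland to port + export clearance + origin terminal + freight + insurance = 4661.34 + 857.90 + 165.95 + 642.19 + 7048.42 + 376.74 = 13752.54
Import duty = 13752.54 × 9% = 1237.73
Buyer bears (B): 857.90 + 165.95 + 642.19 + 7048.42 + 376.74 + 1304.58 + 273.84 + 1832.27 = 12501.89
Landed cost (B) = invoice 4661.34 + 12501.89 + duty 1237.73 = 18400.96
Difference = |18292.07 − 18400.96| = 108.89

Supplier A is cheaper by CAD 108.89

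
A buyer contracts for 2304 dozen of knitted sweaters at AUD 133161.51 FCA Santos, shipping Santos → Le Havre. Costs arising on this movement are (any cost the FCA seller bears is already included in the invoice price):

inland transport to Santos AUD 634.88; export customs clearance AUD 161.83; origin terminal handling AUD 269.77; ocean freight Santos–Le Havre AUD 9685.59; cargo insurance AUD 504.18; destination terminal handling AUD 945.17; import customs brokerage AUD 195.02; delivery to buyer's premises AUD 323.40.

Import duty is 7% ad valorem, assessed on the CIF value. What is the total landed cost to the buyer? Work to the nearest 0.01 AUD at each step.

Total landed cost: AUD 155138.11

FCA: the seller delivers export-cleared goods to the carrier; the buyer bears costs from that point.
Already in the invoice (seller's account under FCA): inland to port, export clearance — exclude.
CIF value = FCA price + origin terminal + freight + insurance = 133161.51 + 269.77 + 9685.59 + 504.18 = 143621.05
Import duty = 143621.05 × 7% = 10053.47
Buyer bears: origin terminal 269.77 + freight 9685.59 + insurance 504.18 + destination terminal 945.17 + brokerage 195.02 + delivery 323.40 + duty 10053.47 = 21976.60
Landed cost = invoice 133161.51 + 21976.60 = 155138.11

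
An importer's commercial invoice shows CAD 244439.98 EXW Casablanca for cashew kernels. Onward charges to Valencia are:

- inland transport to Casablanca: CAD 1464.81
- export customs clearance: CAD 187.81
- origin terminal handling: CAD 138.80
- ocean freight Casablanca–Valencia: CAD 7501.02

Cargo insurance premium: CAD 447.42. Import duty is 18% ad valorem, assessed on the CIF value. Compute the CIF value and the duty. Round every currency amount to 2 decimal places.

CIF value: CAD 254179.84; import duty: CAD 45752.37

CIF = EXW price + pre-shipment costs + freight + insurance
CIF = 244439.98 + 1464.81 + 187.81 + 138.80 + 7501.02 + 447.42 = 254179.84
Import duty = 254179.84 × 18% = 45752.37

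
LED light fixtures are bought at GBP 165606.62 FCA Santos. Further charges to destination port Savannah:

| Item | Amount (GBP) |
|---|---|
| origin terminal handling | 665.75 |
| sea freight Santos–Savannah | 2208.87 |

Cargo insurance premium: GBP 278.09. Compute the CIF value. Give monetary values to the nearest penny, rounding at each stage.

CIF = FCA price + pre-shipment costs + freight + insurance
CIF = 165606.62 + 665.75 + 2208.87 + 278.09 = 168759.33

CIF value: GBP 168759.33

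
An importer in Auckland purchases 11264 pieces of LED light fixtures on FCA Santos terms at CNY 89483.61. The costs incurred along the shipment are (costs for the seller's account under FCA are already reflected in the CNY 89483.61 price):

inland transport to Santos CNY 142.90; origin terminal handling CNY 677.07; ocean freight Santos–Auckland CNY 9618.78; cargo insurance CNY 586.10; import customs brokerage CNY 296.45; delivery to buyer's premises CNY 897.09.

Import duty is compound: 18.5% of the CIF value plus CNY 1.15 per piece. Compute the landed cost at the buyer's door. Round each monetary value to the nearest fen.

Total landed cost: CNY 133080.33

FCA: the seller delivers export-cleared goods to the carrier; the buyer bears costs from that point.
Already in the invoice (seller's account under FCA): inland to port — exclude.
CIF value = FCA price + origin terminal + freight + insurance = 89483.61 + 677.07 + 9618.78 + 586.10 = 100365.56
Ad valorem component: 100365.56 × 18.5% = 18567.63
Specific component: 11264 × 1.15 = 12953.60
Import duty = 18567.63 + 12953.60 = 31521.23
Buyer bears: origin terminal 677.07 + freight 9618.78 + insurance 586.10 + brokerage 296.45 + delivery 897.09 + duty 31521.23 = 43596.72
Landed cost = invoice 89483.61 + 43596.72 = 133080.33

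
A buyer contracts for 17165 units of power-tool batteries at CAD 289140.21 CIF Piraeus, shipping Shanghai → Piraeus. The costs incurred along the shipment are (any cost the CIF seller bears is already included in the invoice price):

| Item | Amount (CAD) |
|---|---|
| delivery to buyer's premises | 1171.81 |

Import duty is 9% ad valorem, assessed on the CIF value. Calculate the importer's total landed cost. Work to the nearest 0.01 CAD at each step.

Total landed cost: CAD 316334.64

CIF: the seller pays costs through ocean freight and marine insurance to the destination port.
The CIF price already equals the CIF value: 289140.21
Import duty = 289140.21 × 9% = 26022.62
Buyer bears: delivery 1171.81 + duty 26022.62 = 27194.43
Landed cost = invoice 289140.21 + 27194.43 = 316334.64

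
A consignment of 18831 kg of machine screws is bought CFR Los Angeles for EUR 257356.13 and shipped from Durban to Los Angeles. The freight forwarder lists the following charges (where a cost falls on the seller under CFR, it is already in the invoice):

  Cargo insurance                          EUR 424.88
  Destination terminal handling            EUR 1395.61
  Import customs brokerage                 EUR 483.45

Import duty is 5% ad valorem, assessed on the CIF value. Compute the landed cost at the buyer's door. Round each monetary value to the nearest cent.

Total landed cost: EUR 272549.12

CFR: the seller pays costs through ocean freight to the destination port, but not insurance.
CIF value = CFR price + insurance = 257356.13 + 424.88 = 257781.01
Import duty = 257781.01 × 5% = 12889.05
Buyer bears: insurance 424.88 + destination terminal 1395.61 + brokerage 483.45 + duty 12889.05 = 15192.99
Landed cost = invoice 257356.13 + 15192.99 = 272549.12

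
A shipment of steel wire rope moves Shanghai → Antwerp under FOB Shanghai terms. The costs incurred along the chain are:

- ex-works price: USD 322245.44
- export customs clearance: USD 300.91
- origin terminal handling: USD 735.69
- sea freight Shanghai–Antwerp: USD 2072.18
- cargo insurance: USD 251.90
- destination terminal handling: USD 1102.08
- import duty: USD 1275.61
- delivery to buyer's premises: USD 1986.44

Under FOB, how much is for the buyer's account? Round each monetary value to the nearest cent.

Buyer's account: USD 6688.21

FOB: the seller bears costs until goods are on board at the origin port; the buyer bears freight, insurance and all costs thereafter.
Seller's account: goods 322245.44 + export clearance 300.91 + origin terminal 735.69 = 323282.04
Buyer's account: freight 2072.18 + insurance 251.90 + destination terminal 1102.08 + duty 1275.61 + delivery 1986.44 = 6688.21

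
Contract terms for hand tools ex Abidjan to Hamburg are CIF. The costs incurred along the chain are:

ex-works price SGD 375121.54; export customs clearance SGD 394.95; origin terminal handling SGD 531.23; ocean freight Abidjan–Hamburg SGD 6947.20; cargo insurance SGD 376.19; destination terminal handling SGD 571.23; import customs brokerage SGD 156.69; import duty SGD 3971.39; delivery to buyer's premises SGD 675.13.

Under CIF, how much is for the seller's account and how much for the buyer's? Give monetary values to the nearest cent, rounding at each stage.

CIF: the seller pays costs through ocean freight and marine insurance to the destination port.
Seller's account: goods 375121.54 + export clearance 394.95 + origin terminal 531.23 + freight 6947.20 + insurance 376.19 = 383371.11
Buyer's account: destination terminal 571.23 + brokerage 156.69 + duty 3971.39 + delivery 675.13 = 5374.44

Seller: SGD 383371.11; buyer: SGD 5374.44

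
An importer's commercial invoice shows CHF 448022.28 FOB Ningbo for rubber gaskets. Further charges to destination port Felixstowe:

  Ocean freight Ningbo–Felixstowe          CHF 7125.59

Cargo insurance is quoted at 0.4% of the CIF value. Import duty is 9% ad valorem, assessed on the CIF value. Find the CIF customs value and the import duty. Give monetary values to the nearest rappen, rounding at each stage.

Let C be the CIF value. C = FOB price + freight + 0.4% × C
C − 0.4% × C = 448022.28 + 7125.59
0.996 × C = 455147.87
C = 455147.87 / 0.996 = 456975.77
Insurance premium = 0.4% × 456975.77 = 1827.90
Import duty = 456975.77 × 9% = 41127.82

CIF value: CHF 456975.77; import duty: CHF 41127.82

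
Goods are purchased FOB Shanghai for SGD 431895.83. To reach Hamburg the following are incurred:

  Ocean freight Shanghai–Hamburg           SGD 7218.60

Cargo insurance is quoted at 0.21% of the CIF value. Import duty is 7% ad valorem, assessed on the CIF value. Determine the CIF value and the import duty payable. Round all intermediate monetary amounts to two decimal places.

CIF value: SGD 440038.51; import duty: SGD 30802.70

Let C be the CIF value. C = FOB price + freight + 0.21% × C
C − 0.21% × C = 431895.83 + 7218.60
0.9979 × C = 439114.43
C = 439114.43 / 0.9979 = 440038.51
Insurance premium = 0.21% × 440038.51 = 924.08
Import duty = 440038.51 × 7% = 30802.70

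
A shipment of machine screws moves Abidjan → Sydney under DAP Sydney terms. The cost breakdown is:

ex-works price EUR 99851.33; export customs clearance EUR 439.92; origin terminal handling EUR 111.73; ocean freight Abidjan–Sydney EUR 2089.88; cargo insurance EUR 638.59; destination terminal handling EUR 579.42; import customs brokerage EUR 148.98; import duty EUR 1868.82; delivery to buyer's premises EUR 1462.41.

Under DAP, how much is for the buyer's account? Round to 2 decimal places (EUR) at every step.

Buyer's account: EUR 2017.80

DAP: the seller bears all costs to the named destination except import duty and clearance.
Seller's account: goods 99851.33 + export clearance 439.92 + origin terminal 111.73 + freight 2089.88 + insurance 638.59 + destination terminal 579.42 + delivery 1462.41 = 105173.28
Buyer's account: brokerage 148.98 + duty 1868.82 = 2017.80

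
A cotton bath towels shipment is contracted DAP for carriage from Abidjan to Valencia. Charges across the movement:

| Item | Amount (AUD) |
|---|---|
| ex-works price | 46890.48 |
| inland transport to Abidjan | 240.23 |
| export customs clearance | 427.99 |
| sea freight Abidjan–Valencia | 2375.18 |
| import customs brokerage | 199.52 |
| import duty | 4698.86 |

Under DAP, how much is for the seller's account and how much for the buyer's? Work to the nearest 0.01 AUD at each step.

DAP: the seller bears all costs to the named destination except import duty and clearance.
Seller's account: goods 46890.48 + inland to port 240.23 + export clearance 427.99 + freight 2375.18 = 49933.88
Buyer's account: brokerage 199.52 + duty 4698.86 = 4898.38

Seller: AUD 49933.88; buyer: AUD 4898.38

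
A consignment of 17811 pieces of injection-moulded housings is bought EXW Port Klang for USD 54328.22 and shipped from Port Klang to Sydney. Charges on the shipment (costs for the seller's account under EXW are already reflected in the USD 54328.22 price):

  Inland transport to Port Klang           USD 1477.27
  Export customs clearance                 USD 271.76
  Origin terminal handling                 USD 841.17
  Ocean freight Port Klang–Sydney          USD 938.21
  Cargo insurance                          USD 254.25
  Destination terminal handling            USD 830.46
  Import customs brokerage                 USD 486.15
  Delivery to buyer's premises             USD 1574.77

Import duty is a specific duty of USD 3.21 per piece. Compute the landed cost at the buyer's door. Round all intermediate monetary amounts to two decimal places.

EXW: the seller makes goods available at their premises; the buyer bears all onward costs.
CIF value = EXW price + inland to port + export clearance + origin terminal + freight + insurance = 54328.22 + 1477.27 + 271.76 + 841.17 + 938.21 + 254.25 = 58110.88
Import duty = 17811 × 3.21 = 57173.31
Buyer bears: inland to port 1477.27 + export clearance 271.76 + origin terminal 841.17 + freight 938.21 + insurance 254.25 + destination terminal 830.46 + brokerage 486.15 + delivery 1574.77 + duty 57173.31 = 63847.35
Landed cost = invoice 54328.22 + 63847.35 = 118175.57

Total landed cost: USD 118175.57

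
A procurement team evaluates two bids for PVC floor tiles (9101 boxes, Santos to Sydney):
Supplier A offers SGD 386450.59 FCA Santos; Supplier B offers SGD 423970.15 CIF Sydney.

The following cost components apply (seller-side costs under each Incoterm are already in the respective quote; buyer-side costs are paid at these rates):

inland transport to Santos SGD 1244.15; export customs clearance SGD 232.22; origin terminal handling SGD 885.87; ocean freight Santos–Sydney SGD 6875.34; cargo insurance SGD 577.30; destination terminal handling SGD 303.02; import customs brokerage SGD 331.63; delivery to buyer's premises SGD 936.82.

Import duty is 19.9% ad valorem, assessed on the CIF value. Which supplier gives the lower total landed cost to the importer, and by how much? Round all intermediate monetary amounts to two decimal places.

Supplier A is cheaper by SGD 34988.08

Supplier A (FCA):
CIF value = FCA price + origin terminal + freight + insurance = 386450.59 + 885.87 + 6875.34 + 577.30 = 394789.10
Import duty = 394789.10 × 19.9% = 78563.03
Buyer bears (A): 885.87 + 6875.34 + 577.30 + 303.02 + 331.63 + 936.82 = 9909.98
Landed cost (A) = invoice 386450.59 + 9909.98 + duty 78563.03 = 474923.60
Supplier B (CIF):
The CIF price already equals the CIF value: 423970.15
Import duty = 423970.15 × 19.9% = 84370.06
Buyer bears (B): 303.02 + 331.63 + 936.82 = 1571.47
Landed cost (B) = invoice 423970.15 + 1571.47 + duty 84370.06 = 509911.68
Difference = |474923.60 − 509911.68| = 34988.08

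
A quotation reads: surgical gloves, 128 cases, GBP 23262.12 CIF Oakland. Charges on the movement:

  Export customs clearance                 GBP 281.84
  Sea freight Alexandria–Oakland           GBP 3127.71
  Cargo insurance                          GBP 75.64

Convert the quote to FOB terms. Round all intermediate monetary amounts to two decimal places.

Not relevant to the conversion: export clearance — on the seller under both CIF and FOB; already in the CIF price and stays in the FOB price.
From CIF to FOB, the seller no longer bears: freight, insurance.
FOB price = 23262.12 − 3127.71 − 75.64 = 20058.77

FOB price: GBP 20058.77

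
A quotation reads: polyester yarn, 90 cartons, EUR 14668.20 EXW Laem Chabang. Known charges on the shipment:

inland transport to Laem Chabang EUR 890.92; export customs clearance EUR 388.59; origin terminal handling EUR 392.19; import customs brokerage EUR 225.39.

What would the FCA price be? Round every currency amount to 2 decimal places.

Not relevant to the conversion: origin terminal, brokerage — on the buyer under both terms; not part of either seller's price.
From EXW to FCA, the seller additionally bears: inland to port, export clearance.
FCA price = 14668.20 + 890.92 + 388.59 = 15947.71

FCA price: EUR 15947.71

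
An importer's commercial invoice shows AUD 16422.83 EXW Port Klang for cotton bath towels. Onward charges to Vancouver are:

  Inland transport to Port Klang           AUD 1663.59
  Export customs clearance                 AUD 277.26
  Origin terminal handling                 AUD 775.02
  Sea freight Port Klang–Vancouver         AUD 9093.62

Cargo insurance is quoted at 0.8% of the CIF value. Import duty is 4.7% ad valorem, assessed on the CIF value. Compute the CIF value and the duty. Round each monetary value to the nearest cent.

Let C be the CIF value. C = EXW price + pre-shipment costs + freight + 0.8% × C
C − 0.8% × C = 16422.83 + 1663.59 + 277.26 + 775.02 + 9093.62
0.992 × C = 28232.32
C = 28232.32 / 0.992 = 28460.00
Insurance premium = 0.8% × 28460.00 = 227.68
Import duty = 28460.00 × 4.7% = 1337.62

CIF value: AUD 28460.00; import duty: AUD 1337.62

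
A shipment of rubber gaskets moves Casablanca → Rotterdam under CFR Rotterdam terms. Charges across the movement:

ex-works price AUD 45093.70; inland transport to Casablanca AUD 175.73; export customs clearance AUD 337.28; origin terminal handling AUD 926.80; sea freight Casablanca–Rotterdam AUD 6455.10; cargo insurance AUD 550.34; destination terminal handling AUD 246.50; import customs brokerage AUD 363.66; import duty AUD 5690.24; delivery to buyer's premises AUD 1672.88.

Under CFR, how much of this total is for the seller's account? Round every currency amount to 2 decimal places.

Seller's account: AUD 52988.61

CFR: the seller pays costs through ocean freight to the destination port, but not insurance.
Seller's account: goods 45093.70 + inland to port 175.73 + export clearance 337.28 + origin terminal 926.80 + freight 6455.10 = 52988.61
Buyer's account: insurance 550.34 + destination terminal 246.50 + brokerage 363.66 + duty 5690.24 + delivery 1672.88 = 8523.62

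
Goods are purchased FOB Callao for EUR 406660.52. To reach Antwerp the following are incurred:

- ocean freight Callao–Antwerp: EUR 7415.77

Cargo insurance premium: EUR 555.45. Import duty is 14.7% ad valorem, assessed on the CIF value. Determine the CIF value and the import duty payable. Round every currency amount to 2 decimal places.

CIF value: EUR 414631.74; import duty: EUR 60950.87

CIF = FOB price + freight + insurance
CIF = 406660.52 + 7415.77 + 555.45 = 414631.74
Import duty = 414631.74 × 14.7% = 60950.87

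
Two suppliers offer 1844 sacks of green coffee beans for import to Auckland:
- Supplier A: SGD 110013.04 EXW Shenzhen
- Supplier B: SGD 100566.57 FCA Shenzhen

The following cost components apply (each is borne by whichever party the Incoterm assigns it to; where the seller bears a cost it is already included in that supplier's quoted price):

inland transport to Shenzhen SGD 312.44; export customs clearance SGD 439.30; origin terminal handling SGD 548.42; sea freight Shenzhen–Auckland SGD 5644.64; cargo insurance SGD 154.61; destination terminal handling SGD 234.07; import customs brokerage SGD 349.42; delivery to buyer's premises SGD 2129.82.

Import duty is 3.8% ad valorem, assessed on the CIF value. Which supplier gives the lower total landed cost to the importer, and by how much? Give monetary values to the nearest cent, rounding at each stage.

Supplier B is cheaper by SGD 10585.74

Supplier A (EXW):
CIF value = EXW price + inland to port + export clearance + origin terminal + freight + insurance = 110013.04 + 312.44 + 439.30 + 548.42 + 5644.64 + 154.61 = 117112.45
Import duty = 117112.45 × 3.8% = 4450.27
Buyer bears (A): 312.44 + 439.30 + 548.42 + 5644.64 + 154.61 + 234.07 + 349.42 + 2129.82 = 9812.72
Landed cost (A) = invoice 110013.04 + 9812.72 + duty 4450.27 = 124276.03
Supplier B (FCA):
CIF value = FCA price + origin terminal + freight + insurance = 100566.57 + 548.42 + 5644.64 + 154.61 = 106914.24
Import duty = 106914.24 × 3.8% = 4062.74
Buyer bears (B): 548.42 + 5644.64 + 154.61 + 234.07 + 349.42 + 2129.82 = 9060.98
Landed cost (B) = invoice 100566.57 + 9060.98 + duty 4062.74 = 113690.29
Difference = |124276.03 − 113690.29| = 10585.74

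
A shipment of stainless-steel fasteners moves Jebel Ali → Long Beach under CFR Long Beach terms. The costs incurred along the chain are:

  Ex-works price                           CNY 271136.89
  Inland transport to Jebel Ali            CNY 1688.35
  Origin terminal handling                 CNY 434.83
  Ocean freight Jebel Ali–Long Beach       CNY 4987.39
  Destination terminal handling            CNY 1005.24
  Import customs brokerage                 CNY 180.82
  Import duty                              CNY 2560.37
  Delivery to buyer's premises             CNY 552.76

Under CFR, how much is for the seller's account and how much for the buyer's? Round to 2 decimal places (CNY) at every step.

CFR: the seller pays costs through ocean freight to the destination port, but not insurance.
Seller's account: goods 271136.89 + inland to port 1688.35 + origin terminal 434.83 + freight 4987.39 = 278247.46
Buyer's account: destination terminal 1005.24 + brokerage 180.82 + duty 2560.37 + delivery 552.76 = 4299.19

Seller: CNY 278247.46; buyer: CNY 4299.19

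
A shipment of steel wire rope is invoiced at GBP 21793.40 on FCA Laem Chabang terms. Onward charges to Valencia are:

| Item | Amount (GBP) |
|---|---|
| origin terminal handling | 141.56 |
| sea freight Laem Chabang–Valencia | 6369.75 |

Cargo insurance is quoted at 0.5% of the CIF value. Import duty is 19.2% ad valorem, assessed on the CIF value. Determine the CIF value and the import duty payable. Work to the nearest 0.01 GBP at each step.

Let C be the CIF value. C = FCA price + pre-shipment costs + freight + 0.5% × C
C − 0.5% × C = 21793.40 + 141.56 + 6369.75
0.995 × C = 28304.71
C = 28304.71 / 0.995 = 28446.94
Insurance premium = 0.5% × 28446.94 = 142.23
Import duty = 28446.94 × 19.2% = 5461.81

CIF value: GBP 28446.94; import duty: GBP 5461.81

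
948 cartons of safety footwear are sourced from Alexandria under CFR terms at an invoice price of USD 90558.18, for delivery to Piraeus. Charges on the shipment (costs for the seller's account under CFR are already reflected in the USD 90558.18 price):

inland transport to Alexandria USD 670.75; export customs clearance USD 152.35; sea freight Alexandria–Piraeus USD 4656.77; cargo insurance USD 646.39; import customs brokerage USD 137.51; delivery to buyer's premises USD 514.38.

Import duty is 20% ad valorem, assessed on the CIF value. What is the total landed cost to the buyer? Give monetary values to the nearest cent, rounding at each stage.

Total landed cost: USD 110097.37

CFR: the seller pays costs through ocean freight to the destination port, but not insurance.
Already in the invoice (seller's account under CFR): inland to port, export clearance, freight — exclude.
CIF value = CFR price + insurance = 90558.18 + 646.39 = 91204.57
Import duty = 91204.57 × 20% = 18240.91
Buyer bears: insurance 646.39 + brokerage 137.51 + delivery 514.38 + duty 18240.91 = 19539.19
Landed cost = invoice 90558.18 + 19539.19 = 110097.37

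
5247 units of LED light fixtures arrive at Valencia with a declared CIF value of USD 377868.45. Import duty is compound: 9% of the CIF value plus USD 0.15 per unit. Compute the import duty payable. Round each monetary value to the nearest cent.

Import duty: USD 34795.21

Ad valorem component: 377868.45 × 9% = 34008.16
Specific component: 5247 × 0.15 = 787.05
Import duty = 34008.16 + 787.05 = 34795.21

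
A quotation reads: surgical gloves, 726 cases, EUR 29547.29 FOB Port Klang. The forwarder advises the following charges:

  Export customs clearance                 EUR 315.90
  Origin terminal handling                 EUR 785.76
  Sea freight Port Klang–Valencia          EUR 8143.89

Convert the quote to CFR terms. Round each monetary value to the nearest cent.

Not relevant to the conversion: export clearance, origin terminal — on the seller under both FOB and CFR; already in the FOB price and stays in the CFR price.
From FOB to CFR, the seller additionally bears: freight.
CFR price = 29547.29 + 8143.89 = 37691.18

CFR price: EUR 37691.18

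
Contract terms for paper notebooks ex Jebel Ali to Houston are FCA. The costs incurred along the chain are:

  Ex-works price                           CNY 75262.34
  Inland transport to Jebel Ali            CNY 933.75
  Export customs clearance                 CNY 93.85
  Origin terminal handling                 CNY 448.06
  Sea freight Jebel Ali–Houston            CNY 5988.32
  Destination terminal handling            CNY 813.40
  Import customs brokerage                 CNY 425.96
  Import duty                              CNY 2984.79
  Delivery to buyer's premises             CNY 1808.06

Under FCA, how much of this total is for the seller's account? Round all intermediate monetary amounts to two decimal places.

Seller's account: CNY 76289.94

FCA: the seller delivers export-cleared goods to the carrier; the buyer bears costs from that point.
Seller's account: goods 75262.34 + inland to port 933.75 + export clearance 93.85 = 76289.94
Buyer's account: origin terminal 448.06 + freight 5988.32 + destination terminal 813.40 + brokerage 425.96 + duty 2984.79 + delivery 1808.06 = 12468.59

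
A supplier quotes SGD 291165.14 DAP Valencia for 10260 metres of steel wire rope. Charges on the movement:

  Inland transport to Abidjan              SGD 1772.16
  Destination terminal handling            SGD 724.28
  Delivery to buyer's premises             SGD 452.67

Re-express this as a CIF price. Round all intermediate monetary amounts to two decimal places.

Not relevant to the conversion: inland to port — on the seller under both DAP and CIF; already in the DAP price and stays in the CIF price.
From DAP to CIF, the seller no longer bears: destination terminal, delivery.
CIF price = 291165.14 − 724.28 − 452.67 = 289988.19

CIF price: SGD 289988.19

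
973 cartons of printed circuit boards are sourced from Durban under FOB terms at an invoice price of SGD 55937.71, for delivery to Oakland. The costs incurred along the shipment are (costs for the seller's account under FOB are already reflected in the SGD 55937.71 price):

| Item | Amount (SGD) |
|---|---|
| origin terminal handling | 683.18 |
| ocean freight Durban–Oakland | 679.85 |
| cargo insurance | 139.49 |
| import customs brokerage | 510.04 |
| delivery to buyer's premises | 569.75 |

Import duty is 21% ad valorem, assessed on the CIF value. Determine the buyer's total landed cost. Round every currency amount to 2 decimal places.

FOB: the seller bears costs until goods are on board at the origin port; the buyer bears freight, insurance and all costs thereafter.
Already in the invoice (seller's account under FOB): origin terminal — exclude.
CIF value = FOB price + freight + insurance = 55937.71 + 679.85 + 139.49 = 56757.05
Import duty = 56757.05 × 21% = 11918.98
Buyer bears: freight 679.85 + insurance 139.49 + brokerage 510.04 + delivery 569.75 + duty 11918.98 = 13818.11
Landed cost = invoice 55937.71 + 13818.11 = 69755.82

Total landed cost: SGD 69755.82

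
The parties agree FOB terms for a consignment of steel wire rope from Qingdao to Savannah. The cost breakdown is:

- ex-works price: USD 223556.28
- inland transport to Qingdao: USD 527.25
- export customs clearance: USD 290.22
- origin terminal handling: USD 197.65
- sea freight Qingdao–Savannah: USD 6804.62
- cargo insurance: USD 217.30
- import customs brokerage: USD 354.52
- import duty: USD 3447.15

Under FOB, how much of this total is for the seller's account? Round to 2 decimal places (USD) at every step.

FOB: the seller bears costs until goods are on board at the origin port; the buyer bears freight, insurance and all costs thereafter.
Seller's account: goods 223556.28 + inland to port 527.25 + export clearance 290.22 + origin terminal 197.65 = 224571.40
Buyer's account: freight 6804.62 + insurance 217.30 + brokerage 354.52 + duty 3447.15 = 10823.59

Seller's account: USD 224571.40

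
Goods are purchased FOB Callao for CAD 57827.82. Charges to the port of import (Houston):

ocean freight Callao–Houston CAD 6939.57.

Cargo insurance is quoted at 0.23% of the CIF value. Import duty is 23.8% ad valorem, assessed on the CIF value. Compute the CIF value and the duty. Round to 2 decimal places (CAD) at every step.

Let C be the CIF value. C = FOB price + freight + 0.23% × C
C − 0.23% × C = 57827.82 + 6939.57
0.9977 × C = 64767.39
C = 64767.39 / 0.9977 = 64916.70
Insurance premium = 0.23% × 64916.70 = 149.31
Import duty = 64916.70 × 23.8% = 15450.17

CIF value: CAD 64916.70; import duty: CAD 15450.17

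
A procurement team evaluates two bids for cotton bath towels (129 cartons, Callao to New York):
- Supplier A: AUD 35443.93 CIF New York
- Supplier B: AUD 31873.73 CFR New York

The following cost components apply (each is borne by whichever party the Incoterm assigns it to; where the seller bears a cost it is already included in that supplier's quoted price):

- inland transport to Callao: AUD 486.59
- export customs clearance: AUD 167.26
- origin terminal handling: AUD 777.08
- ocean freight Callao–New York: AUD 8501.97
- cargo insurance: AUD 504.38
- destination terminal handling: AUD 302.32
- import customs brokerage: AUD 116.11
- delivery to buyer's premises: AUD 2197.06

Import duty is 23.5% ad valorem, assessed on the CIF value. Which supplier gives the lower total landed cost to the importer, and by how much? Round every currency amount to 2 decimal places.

Supplier B is cheaper by AUD 3786.28

Supplier A (CIF):
The CIF price already equals the CIF value: 35443.93
Import duty = 35443.93 × 23.5% = 8329.32
Buyer bears (A): 302.32 + 116.11 + 2197.06 = 2615.49
Landed cost (A) = invoice 35443.93 + 2615.49 + duty 8329.32 = 46388.74
Supplier B (CFR):
CIF value = CFR price + insurance = 31873.73 + 504.38 = 32378.11
Import duty = 32378.11 × 23.5% = 7608.86
Buyer bears (B): 504.38 + 302.32 + 116.11 + 2197.06 = 3119.87
Landed cost (B) = invoice 31873.73 + 3119.87 + duty 7608.86 = 42602.46
Difference = |46388.74 − 42602.46| = 3786.28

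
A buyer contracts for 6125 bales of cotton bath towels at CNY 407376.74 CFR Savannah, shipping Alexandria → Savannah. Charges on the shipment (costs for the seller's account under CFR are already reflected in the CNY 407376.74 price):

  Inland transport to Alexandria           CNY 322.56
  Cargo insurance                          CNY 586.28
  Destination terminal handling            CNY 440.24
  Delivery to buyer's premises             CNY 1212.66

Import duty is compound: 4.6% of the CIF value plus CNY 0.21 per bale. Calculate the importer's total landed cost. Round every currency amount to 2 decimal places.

Total landed cost: CNY 429668.47

CFR: the seller pays costs through ocean freight to the destination port, but not insurance.
Already in the invoice (seller's account under CFR): inland to port — exclude.
CIF value = CFR price + insurance = 407376.74 + 586.28 = 407963.02
Ad valorem component: 407963.02 × 4.6% = 18766.30
Specific component: 6125 × 0.21 = 1286.25
Import duty = 18766.30 + 1286.25 = 20052.55
Buyer bears: insurance 586.28 + destination terminal 440.24 + delivery 1212.66 + duty 20052.55 = 22291.73
Landed cost = invoice 407376.74 + 22291.73 = 429668.47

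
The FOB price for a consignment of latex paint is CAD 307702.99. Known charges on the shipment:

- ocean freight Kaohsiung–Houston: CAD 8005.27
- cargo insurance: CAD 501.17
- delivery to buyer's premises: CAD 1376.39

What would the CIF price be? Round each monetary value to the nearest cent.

CIF price: CAD 316209.43

Not relevant to the conversion: delivery — on the buyer under both terms; not part of either seller's price.
From FOB to CIF, the seller additionally bears: freight, insurance.
CIF price = 307702.99 + 8005.27 + 501.17 = 316209.43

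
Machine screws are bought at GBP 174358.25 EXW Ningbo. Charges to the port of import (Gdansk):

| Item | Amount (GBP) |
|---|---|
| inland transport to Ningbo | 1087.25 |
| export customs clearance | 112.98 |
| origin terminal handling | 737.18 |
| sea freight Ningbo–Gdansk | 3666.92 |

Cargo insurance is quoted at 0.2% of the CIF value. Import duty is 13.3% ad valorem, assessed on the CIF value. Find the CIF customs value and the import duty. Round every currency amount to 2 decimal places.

Let C be the CIF value. C = EXW price + pre-shipment costs + freight + 0.2% × C
C − 0.2% × C = 174358.25 + 1087.25 + 112.98 + 737.18 + 3666.92
0.998 × C = 179962.58
C = 179962.58 / 0.998 = 180323.23
Insurance premium = 0.2% × 180323.23 = 360.65
Import duty = 180323.23 × 13.3% = 23982.99

CIF value: GBP 180323.23; import duty: GBP 23982.99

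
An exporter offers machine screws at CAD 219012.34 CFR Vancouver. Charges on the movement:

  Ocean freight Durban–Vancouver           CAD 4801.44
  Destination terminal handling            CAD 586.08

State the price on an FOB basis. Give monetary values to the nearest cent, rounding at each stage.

FOB price: CAD 214210.90

Not relevant to the conversion: destination terminal — on the buyer under both terms; not part of either seller's price.
From CFR to FOB, the seller no longer bears: freight.
FOB price = 219012.34 − 4801.44 = 214210.90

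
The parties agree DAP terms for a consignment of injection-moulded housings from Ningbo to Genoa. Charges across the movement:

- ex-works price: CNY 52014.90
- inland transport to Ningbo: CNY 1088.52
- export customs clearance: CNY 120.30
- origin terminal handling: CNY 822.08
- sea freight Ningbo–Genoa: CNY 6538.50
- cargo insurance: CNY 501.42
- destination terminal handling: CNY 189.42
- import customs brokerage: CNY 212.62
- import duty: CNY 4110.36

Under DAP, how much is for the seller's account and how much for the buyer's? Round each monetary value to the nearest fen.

DAP: the seller bears all costs to the named destination except import duty and clearance.
Seller's account: goods 52014.90 + inland to port 1088.52 + export clearance 120.30 + origin terminal 822.08 + freight 6538.50 + insurance 501.42 + destination terminal 189.42 = 61275.14
Buyer's account: brokerage 212.62 + duty 4110.36 = 4322.98

Seller: CNY 61275.14; buyer: CNY 4322.98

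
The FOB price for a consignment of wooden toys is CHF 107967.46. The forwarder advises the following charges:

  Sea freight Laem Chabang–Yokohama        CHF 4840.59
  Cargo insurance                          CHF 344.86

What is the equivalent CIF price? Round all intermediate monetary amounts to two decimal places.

From FOB to CIF, the seller additionally bears: freight, insurance.
CIF price = 107967.46 + 4840.59 + 344.86 = 113152.91

CIF price: CHF 113152.91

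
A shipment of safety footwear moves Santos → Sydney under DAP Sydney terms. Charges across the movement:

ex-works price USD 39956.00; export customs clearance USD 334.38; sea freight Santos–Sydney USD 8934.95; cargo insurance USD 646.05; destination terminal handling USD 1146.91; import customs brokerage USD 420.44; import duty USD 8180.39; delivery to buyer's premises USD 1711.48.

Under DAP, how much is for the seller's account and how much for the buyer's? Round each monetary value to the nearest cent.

Seller: USD 52729.77; buyer: USD 8600.83

DAP: the seller bears all costs to the named destination except import duty and clearance.
Seller's account: goods 39956.00 + export clearance 334.38 + freight 8934.95 + insurance 646.05 + destination terminal 1146.91 + delivery 1711.48 = 52729.77
Buyer's account: brokerage 420.44 + duty 8180.39 = 8600.83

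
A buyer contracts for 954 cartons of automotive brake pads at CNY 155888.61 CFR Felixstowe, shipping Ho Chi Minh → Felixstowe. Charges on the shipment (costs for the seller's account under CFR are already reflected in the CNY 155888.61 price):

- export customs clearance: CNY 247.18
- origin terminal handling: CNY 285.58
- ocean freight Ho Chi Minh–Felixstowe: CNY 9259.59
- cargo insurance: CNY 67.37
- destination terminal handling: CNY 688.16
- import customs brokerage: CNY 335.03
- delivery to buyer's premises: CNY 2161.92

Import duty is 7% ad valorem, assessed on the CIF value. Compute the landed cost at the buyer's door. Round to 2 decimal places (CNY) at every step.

CFR: the seller pays costs through ocean freight to the destination port, but not insurance.
Already in the invoice (seller's account under CFR): export clearance, origin terminal, freight — exclude.
CIF value = CFR price + insurance = 155888.61 + 67.37 = 155955.98
Import duty = 155955.98 × 7% = 10916.92
Buyer bears: insurance 67.37 + destination terminal 688.16 + brokerage 335.03 + delivery 2161.92 + duty 10916.92 = 14169.40
Landed cost = invoice 155888.61 + 14169.40 = 170058.01

Total landed cost: CNY 170058.01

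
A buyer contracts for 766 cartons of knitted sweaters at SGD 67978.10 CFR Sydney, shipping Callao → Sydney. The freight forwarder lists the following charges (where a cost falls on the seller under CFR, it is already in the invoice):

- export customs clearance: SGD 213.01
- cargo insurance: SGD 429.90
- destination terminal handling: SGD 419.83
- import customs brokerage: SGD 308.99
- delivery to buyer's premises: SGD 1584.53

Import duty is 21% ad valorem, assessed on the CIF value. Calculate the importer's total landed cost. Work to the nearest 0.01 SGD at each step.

Total landed cost: SGD 85087.03

CFR: the seller pays costs through ocean freight to the destination port, but not insurance.
Already in the invoice (seller's account under CFR): export clearance — exclude.
CIF value = CFR price + insurance = 67978.10 + 429.90 = 68408.00
Import duty = 68408.00 × 21% = 14365.68
Buyer bears: insurance 429.90 + destination terminal 419.83 + brokerage 308.99 + delivery 1584.53 + duty 14365.68 = 17108.93
Landed cost = invoice 67978.10 + 17108.93 = 85087.03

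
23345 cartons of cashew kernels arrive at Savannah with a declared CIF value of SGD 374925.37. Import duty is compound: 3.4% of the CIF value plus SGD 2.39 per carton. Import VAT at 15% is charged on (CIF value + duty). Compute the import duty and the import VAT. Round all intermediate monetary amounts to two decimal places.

Ad valorem component: 374925.37 × 3.4% = 12747.46
Specific component: 23345 × 2.39 = 55794.55
Import duty = 12747.46 + 55794.55 = 68542.01
VAT base = CIF + duty = 374925.37 + 68542.01 = 443467.38
Import VAT = 443467.38 × 15% = 66520.11

Import duty: SGD 68542.01; import VAT: SGD 66520.11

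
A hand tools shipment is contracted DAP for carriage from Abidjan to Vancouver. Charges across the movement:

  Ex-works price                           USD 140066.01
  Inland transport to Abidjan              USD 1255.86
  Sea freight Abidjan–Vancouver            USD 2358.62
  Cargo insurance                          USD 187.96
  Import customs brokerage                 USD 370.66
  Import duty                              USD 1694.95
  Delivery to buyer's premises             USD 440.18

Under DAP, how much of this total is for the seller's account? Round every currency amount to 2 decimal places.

DAP: the seller bears all costs to the named destination except import duty and clearance.
Seller's account: goods 140066.01 + inland to port 1255.86 + freight 2358.62 + insurance 187.96 + delivery 440.18 = 144308.63
Buyer's account: brokerage 370.66 + duty 1694.95 = 2065.61

Seller's account: USD 144308.63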